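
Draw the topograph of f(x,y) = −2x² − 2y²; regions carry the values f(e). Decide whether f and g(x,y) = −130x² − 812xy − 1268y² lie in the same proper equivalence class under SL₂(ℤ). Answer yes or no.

D₁ = -16, D₂ = -16
f is negative-definite; reduce −f:
−f: reduced (well bottom): (2,0,2) with a≤c, −a<b≤a
flip sign back: reduced form of f is (-2,0,-2)
g is negative-definite; reduce −g:
−g: translate: b→32 (≡812 mod 260), so (130,812,1268)→(130,32,2)
−g: flip: (130,32,2)→(2,-32,130)
−g: translate: b→0 (≡-32 mod 4), so (2,-32,130)→(2,0,2)
−g: reduced (well bottom): (2,0,2) with a≤c, −a<b≤a
flip sign back: reduced form of g is (-2,0,-2)
reduced forms (-2, 0, -2) vs (-2, 0, -2) ⇒ equivalent

yes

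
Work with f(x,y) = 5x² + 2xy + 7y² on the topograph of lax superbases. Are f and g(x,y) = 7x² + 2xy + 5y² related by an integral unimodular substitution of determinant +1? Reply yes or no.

D₁ = -136, D₂ = -136
f: reduced (well bottom): (5,2,7) with a≤c, −a<b≤a
g: flip: (7,2,5)→(5,-2,7)
g: reduced (well bottom): (5,-2,7) with a≤c, −a<b≤a
reduced forms (5, 2, 7) vs (5, -2, 7) ⇒ inequivalent

no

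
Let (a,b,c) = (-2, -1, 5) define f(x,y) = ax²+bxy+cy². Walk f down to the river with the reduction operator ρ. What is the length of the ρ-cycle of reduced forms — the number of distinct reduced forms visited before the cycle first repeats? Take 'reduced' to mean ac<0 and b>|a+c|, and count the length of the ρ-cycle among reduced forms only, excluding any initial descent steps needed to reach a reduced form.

D = 41, ⌊√D⌋ = 6
descent: ρ → (5,1,-2)
descent: ρ → (-2,3,4)  [lands on river]
river: ρ → (4,5,-1)
river: ρ → (-1,5,4)
river: ρ → (4,3,-2)
river: ρ → (-2,5,2)
river: ρ → (2,3,-4)
river: ρ → (-4,5,1)
river: ρ → (1,5,-4)
river: ρ → (-4,3,2)
river: ρ → (2,5,-2)
ρ-cycle length = 10 (tail of 2 descent steps not counted)

10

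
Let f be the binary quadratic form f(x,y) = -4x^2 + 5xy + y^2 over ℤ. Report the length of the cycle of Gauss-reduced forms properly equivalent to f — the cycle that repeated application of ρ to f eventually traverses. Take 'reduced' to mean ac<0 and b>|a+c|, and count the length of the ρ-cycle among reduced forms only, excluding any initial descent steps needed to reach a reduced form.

D = 41, ⌊√D⌋ = 6
river: ρ → (1,5,-4)
river: ρ → (-4,3,2)
river: ρ → (2,5,-2)
river: ρ → (-2,3,4)
river: ρ → (4,5,-1)
river: ρ → (-1,5,4)
river: ρ → (4,3,-2)
river: ρ → (-2,5,2)
river: ρ → (2,3,-4)
river: ρ → (-4,5,1)
ρ-cycle length = 10 (tail of 0 descent steps not counted)

10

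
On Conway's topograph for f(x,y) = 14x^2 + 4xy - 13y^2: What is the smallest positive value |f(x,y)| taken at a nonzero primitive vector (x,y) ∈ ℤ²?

river: ρ → (-13,22,5)
river: ρ → (5,18,-21)
river: ρ → (-21,24,2)
river: ρ → (2,24,-21)
river: ρ → (-21,18,5)
river: ρ → (5,22,-13)
river: ρ → (-13,4,14)
river: ρ → (14,24,-3)
river: ρ → (-3,24,14)
river: ρ → (14,4,-13)
closes: descent 0, river 10
min |a| on river = 2

2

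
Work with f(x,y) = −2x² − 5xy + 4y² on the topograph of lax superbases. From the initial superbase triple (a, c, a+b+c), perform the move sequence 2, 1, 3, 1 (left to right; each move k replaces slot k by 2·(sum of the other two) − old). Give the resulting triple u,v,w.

start (-2,4,-3) = (f(1,0),f(0,1),f(1,1))
replace slot 2: 2·((-2)+(-3)) − 4 = -14 → (-2,-14,-3)
replace slot 1: 2·((-14)+(-3)) − (-2) = -32 → (-32,-14,-3)
replace slot 3: 2·((-32)+(-14)) − (-3) = -89 → (-32,-14,-89)
replace slot 1: 2·((-14)+(-89)) − (-32) = -174 → (-174,-14,-89)

-174,-14,-89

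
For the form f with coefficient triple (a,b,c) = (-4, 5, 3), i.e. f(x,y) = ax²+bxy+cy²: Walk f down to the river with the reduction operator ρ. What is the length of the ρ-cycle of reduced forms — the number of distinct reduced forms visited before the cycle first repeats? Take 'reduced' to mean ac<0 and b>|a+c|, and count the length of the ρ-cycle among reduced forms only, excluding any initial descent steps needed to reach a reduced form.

D = 73, ⌊√D⌋ = 8
river: ρ → (3,7,-2)
river: ρ → (-2,5,6)
river: ρ → (6,7,-1)
river: ρ → (-1,7,6)
river: ρ → (6,5,-2)
river: ρ → (-2,7,3)
river: ρ → (3,5,-4)
river: ρ → (-4,3,4)
river: ρ → (4,5,-3)
river: ρ → (-3,7,2)
river: ρ → (2,5,-6)
river: ρ → (-6,7,1)
river: ρ → (1,7,-6)
river: ρ → (-6,5,2)
river: ρ → (2,7,-3)
river: ρ → (-3,5,4)
river: ρ → (4,3,-4)
river: ρ → (-4,5,3)
ρ-cycle length = 18 (tail of 0 descent steps not counted)

18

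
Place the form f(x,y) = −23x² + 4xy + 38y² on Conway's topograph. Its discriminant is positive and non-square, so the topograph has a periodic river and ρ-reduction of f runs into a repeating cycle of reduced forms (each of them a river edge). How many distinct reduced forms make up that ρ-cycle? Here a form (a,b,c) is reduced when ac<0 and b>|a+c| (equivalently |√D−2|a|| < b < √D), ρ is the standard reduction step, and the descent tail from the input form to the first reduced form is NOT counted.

D = 3512, ⌊√D⌋ = 59
descent: ρ → (38,-4,-23)
descent: ρ → (-23,50,11)  [lands on river]
river: ρ → (11,38,-47)
river: ρ → (-47,56,2)
river: ρ → (2,56,-47)
river: ρ → (-47,38,11)
river: ρ → (11,50,-23)
river: ρ → (-23,42,19)
river: ρ → (19,34,-31)
river: ρ → (-31,28,22)
river: ρ → (22,16,-37)
river: ρ → (-37,58,1)
river: ρ → (1,58,-37)
river: ρ → (-37,16,22)
river: ρ → (22,28,-31)
river: ρ → (-31,34,19)
river: ρ → (19,42,-23)
ρ-cycle length = 16 (tail of 2 descent steps not counted)

16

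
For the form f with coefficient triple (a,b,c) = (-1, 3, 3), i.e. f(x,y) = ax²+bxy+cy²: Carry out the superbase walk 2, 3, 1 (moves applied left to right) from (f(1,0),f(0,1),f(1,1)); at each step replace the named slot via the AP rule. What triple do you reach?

start (-1,3,5) = (f(1,0),f(0,1),f(1,1))
replace slot 2: 2·((-1)+5) − 3 = 5 → (-1,5,5)
replace slot 3: 2·((-1)+5) − 5 = 3 → (-1,5,3)
replace slot 1: 2·(5+3) − (-1) = 17 → (17,5,3)

17,5,3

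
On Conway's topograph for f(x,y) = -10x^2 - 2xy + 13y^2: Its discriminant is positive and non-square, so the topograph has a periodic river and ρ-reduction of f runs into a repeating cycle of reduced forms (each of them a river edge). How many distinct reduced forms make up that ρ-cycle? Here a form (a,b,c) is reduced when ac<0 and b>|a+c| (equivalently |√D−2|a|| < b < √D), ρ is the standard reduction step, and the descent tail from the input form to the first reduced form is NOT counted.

D = 524, ⌊√D⌋ = 22
descent: ρ → (13,2,-10)
descent: ρ → (-10,18,5)  [lands on river]
river: ρ → (5,22,-2)
river: ρ → (-2,22,5)
river: ρ → (5,18,-10)
river: ρ → (-10,22,1)
river: ρ → (1,22,-10)
ρ-cycle length = 6 (tail of 2 descent steps not counted)

6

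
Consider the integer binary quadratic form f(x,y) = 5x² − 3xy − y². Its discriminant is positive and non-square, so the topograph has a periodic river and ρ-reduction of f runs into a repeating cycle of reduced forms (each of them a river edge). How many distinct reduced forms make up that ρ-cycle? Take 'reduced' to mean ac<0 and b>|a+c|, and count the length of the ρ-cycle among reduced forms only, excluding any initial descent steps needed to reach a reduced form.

D = 29, ⌊√D⌋ = 5
descent: ρ → (-1,5,1)  [lands on river]
river: ρ → (1,5,-1)
ρ-cycle length = 2 (tail of 1 descent step not counted)

2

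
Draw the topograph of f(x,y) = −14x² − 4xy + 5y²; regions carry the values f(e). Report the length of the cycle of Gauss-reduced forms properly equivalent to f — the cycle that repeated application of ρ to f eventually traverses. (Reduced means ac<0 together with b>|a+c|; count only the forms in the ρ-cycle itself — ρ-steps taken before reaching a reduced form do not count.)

D = 296, ⌊√D⌋ = 17
descent: ρ → (5,14,-5)  [lands on river]
river: ρ → (-5,16,2)
river: ρ → (2,16,-5)
river: ρ → (-5,14,5)
river: ρ → (5,16,-2)
river: ρ → (-2,16,5)
ρ-cycle length = 6 (tail of 1 descent step not counted)

6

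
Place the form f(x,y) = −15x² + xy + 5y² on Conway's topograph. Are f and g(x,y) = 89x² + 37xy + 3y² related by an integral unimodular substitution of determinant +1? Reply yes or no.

D₁ = 301, D₂ = 301
river cycle of f (length 10): (5, 9, -11), (-11, 13, 3), (3, 17, -1), (-1, 17, 3), (3, 13, -11), (-11, 9, 5), (5, 11, -9), (-9, 7, 7), (7, 7, -9), (-9, 11, 5)
river cycle of g (length 10): (3, 17, -1), (-1, 17, 3), (3, 13, -11), (-11, 9, 5), (5, 11, -9), (-9, 7, 7), (7, 7, -9), (-9, 11, 5), (5, 9, -11), (-11, 13, 3)
cycles coincide ⇒ equivalent

yes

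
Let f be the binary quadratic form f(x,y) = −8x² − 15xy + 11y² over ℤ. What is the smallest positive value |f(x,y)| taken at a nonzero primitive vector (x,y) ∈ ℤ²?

descent: ρ → (11,15,-8)  [lands on river]
river: ρ → (-8,17,9)
river: ρ → (9,19,-6)
river: ρ → (-6,17,12)
river: ρ → (12,7,-11)
river: ρ → (-11,15,8)
river: ρ → (8,17,-9)
river: ρ → (-9,19,6)
river: ρ → (6,17,-12)
river: ρ → (-12,7,11)
closes: descent 1, river 10
min |a| on river = 6

6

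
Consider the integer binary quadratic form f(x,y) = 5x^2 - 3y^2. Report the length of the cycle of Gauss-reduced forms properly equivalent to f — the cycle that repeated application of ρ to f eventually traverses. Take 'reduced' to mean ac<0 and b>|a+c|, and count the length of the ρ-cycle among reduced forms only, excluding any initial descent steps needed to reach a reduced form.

D = 60, ⌊√D⌋ = 7
descent: ρ → (-3,6,2)  [lands on river]
river: ρ → (2,6,-3)
ρ-cycle length = 2 (tail of 1 descent step not counted)

2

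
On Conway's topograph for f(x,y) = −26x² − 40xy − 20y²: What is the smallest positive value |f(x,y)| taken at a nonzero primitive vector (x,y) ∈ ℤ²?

translate: b→-12 (≡40 mod 52), so (26,40,20)→(26,-12,6)
flip: (26,-12,6)→(6,12,26)
translate: b→0 (≡12 mod 12), so (6,12,26)→(6,0,20)
reduced (well bottom): (6,0,20) with a≤c, −a<b≤a
well minimum |f| = |-6| = 6 (negative-definite)

6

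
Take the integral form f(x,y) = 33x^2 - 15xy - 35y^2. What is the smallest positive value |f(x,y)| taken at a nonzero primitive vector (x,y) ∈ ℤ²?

descent: ρ → (-35,15,33)  [lands on river]
river: ρ → (33,51,-17)
river: ρ → (-17,51,33)
river: ρ → (33,15,-35)
river: ρ → (-35,55,13)
river: ρ → (13,49,-47)
river: ρ → (-47,45,15)
river: ρ → (15,45,-47)
river: ρ → (-47,49,13)
river: ρ → (13,55,-35)
closes: descent 1, river 10
min |a| on river = 13

13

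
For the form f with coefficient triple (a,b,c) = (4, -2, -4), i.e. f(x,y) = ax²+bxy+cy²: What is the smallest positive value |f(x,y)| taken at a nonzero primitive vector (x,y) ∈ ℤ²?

descent: ρ → (-4,2,4)  [lands on river]
river: ρ → (4,6,-2)
river: ρ → (-2,6,4)
river: ρ → (4,2,-4)
river: ρ → (-4,6,2)
river: ρ → (2,6,-4)
closes: descent 1, river 6
min |a| on river = 2

2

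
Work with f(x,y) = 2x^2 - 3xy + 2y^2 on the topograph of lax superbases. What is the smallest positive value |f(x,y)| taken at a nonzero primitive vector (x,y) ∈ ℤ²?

translate: b→1 (≡-3 mod 4), so (2,-3,2)→(2,1,1)
flip: (2,1,1)→(1,-1,2)
translate: b→1 (≡-1 mod 2), so (1,-1,2)→(1,1,2)
reduced (well bottom): (1,1,2) with a≤c, −a<b≤a
well minimum = a = 1

1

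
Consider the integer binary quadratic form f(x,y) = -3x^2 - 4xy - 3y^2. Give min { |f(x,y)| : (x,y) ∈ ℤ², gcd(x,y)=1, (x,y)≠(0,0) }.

translate: b→-2 (≡4 mod 6), so (3,4,3)→(3,-2,2)
flip: (3,-2,2)→(2,2,3)
reduced (well bottom): (2,2,3) with a≤c, −a<b≤a
well minimum |f| = |-2| = 2 (negative-definite)

2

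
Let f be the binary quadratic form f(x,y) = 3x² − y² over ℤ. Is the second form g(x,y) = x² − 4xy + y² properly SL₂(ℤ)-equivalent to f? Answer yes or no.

D₁ = 12, D₂ = 12
river cycle of f (length 2): (-1, 2, 2), (2, 2, -1)
river cycle of g (length 2): (1, 2, -2), (-2, 2, 1)
cycles differ ⇒ inequivalent

no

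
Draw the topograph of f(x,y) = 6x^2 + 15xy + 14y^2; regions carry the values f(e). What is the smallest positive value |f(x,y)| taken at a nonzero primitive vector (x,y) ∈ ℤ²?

translate: b→3 (≡15 mod 12), so (6,15,14)→(6,3,5)
flip: (6,3,5)→(5,-3,6)
reduced (well bottom): (5,-3,6) with a≤c, −a<b≤a
well minimum = a = 5

5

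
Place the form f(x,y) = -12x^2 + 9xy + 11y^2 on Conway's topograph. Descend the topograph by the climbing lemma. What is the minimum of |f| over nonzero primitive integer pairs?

river: ρ → (11,13,-10)
river: ρ → (-10,7,14)
river: ρ → (14,21,-3)
river: ρ → (-3,21,14)
river: ρ → (14,7,-10)
river: ρ → (-10,13,11)
river: ρ → (11,9,-12)
river: ρ → (-12,15,8)
river: ρ → (8,17,-10)
river: ρ → (-10,23,2)
river: ρ → (2,21,-21)
river: ρ → (-21,21,2)
river: ρ → (2,23,-10)
river: ρ → (-10,17,8)
river: ρ → (8,15,-12)
river: ρ → (-12,9,11)
closes: descent 0, river 16
min |a| on river = 2

2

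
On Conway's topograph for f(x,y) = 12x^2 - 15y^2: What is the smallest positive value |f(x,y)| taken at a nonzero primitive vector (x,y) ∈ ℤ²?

descent: ρ → (-15,0,12)
descent: ρ → (12,24,-3)  [lands on river]
river: ρ → (-3,24,12)
closes: descent 2, river 2
min |a| on river = 3

3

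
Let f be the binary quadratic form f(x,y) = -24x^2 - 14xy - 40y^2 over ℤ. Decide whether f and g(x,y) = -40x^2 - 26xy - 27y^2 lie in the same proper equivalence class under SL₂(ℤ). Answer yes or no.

D₁ = -3644, D₂ = -3644
f is negative-definite; reduce −f:
−f: reduced (well bottom): (24,14,40) with a≤c, −a<b≤a
flip sign back: reduced form of f is (-24,-14,-40)
g is negative-definite; reduce −g:
−g: flip: (40,26,27)→(27,-26,40)
−g: reduced (well bottom): (27,-26,40) with a≤c, −a<b≤a
flip sign back: reduced form of g is (-27,26,-40)
reduced forms (-24, -14, -40) vs (-27, 26, -40) ⇒ inequivalent

no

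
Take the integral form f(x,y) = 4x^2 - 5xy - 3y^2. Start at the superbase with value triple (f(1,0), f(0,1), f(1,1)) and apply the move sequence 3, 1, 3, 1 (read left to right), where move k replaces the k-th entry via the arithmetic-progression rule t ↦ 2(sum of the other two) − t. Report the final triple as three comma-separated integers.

start (4,-3,-4) = (f(1,0),f(0,1),f(1,1))
replace slot 3: 2·(4+(-3)) − (-4) = 6 → (4,-3,6)
replace slot 1: 2·((-3)+6) − 4 = 2 → (2,-3,6)
replace slot 3: 2·(2+(-3)) − 6 = -8 → (2,-3,-8)
replace slot 1: 2·((-3)+(-8)) − 2 = -24 → (-24,-3,-8)

-24,-3,-8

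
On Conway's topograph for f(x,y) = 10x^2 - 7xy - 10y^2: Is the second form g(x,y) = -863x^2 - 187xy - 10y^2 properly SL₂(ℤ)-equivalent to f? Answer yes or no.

D₁ = 449, D₂ = 449
river cycle of f (length 38): (-10, 7, 10), (10, 13, -7), (-7, 15, 8), (8, 17, -5), (-5, 13, 14), (14, 15, -4), (-4, 17, 10), (10, 3, -11), (-11, 19, 2), (2, 21, -1), … (28 more)
river cycle of g (length 38): (-10, 7, 10), (10, 13, -7), (-7, 15, 8), (8, 17, -5), (-5, 13, 14), (14, 15, -4), (-4, 17, 10), (10, 3, -11), (-11, 19, 2), (2, 21, -1), … (28 more)
cycles coincide ⇒ equivalent

yes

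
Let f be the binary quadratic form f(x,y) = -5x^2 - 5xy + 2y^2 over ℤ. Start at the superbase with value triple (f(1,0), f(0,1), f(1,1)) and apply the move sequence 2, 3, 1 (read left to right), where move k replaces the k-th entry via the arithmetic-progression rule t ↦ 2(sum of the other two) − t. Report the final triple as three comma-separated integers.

start (-5,2,-8) = (f(1,0),f(0,1),f(1,1))
replace slot 2: 2·((-5)+(-8)) − 2 = -28 → (-5,-28,-8)
replace slot 3: 2·((-5)+(-28)) − (-8) = -58 → (-5,-28,-58)
replace slot 1: 2·((-28)+(-58)) − (-5) = -167 → (-167,-28,-58)

-167,-28,-58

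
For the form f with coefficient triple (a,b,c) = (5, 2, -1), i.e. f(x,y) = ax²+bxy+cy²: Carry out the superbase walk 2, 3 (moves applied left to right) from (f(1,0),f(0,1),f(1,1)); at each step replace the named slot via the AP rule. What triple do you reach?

start (5,-1,6) = (f(1,0),f(0,1),f(1,1))
replace slot 2: 2·(5+6) − (-1) = 23 → (5,23,6)
replace slot 3: 2·(5+23) − 6 = 50 → (5,23,50)

5,23,50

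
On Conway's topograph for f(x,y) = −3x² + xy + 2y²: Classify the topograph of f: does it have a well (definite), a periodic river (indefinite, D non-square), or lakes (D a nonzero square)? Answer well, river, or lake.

D = b²−4ac = 1² − 4·(-3)·2 = 25
D = 5² is a perfect square ⇒ form factors over ℤ ⇒ lakes

lake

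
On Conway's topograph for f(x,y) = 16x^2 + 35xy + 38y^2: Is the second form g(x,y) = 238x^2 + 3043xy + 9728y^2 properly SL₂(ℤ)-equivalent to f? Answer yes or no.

D₁ = -1207, D₂ = -1207
f: translate: b→3 (≡35 mod 32), so (16,35,38)→(16,3,19)
f: reduced (well bottom): (16,3,19) with a≤c, −a<b≤a
g: translate: b→187 (≡3043 mod 476), so (238,3043,9728)→(238,187,38)
g: flip: (238,187,38)→(38,-187,238)
g: translate: b→-35 (≡-187 mod 76), so (38,-187,238)→(38,-35,16)
g: flip: (38,-35,16)→(16,35,38)
g: translate: b→3 (≡35 mod 32), so (16,35,38)→(16,3,19)
g: reduced (well bottom): (16,3,19) with a≤c, −a<b≤a
reduced forms (16, 3, 19) vs (16, 3, 19) ⇒ equivalent

yes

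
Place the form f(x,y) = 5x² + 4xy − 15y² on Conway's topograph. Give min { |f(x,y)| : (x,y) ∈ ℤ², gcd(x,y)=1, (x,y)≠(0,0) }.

descent: ρ → (-15,-4,5)
descent: ρ → (5,14,-6)  [lands on river]
river: ρ → (-6,10,9)
river: ρ → (9,8,-7)
river: ρ → (-7,6,10)
river: ρ → (10,14,-3)
river: ρ → (-3,16,5)
closes: descent 2, river 6
min |a| on river = 3

3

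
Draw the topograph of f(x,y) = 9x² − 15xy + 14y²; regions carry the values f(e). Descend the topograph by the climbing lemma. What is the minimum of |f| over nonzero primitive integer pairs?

translate: b→3 (≡-15 mod 18), so (9,-15,14)→(9,3,8)
flip: (9,3,8)→(8,-3,9)
reduced (well bottom): (8,-3,9) with a≤c, −a<b≤a
well minimum = a = 8

8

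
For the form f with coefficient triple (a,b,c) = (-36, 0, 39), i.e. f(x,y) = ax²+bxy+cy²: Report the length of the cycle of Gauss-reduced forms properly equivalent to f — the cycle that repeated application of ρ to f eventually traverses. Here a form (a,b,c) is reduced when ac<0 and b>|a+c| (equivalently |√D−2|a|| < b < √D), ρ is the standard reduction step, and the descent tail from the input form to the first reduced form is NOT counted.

D = 5616, ⌊√D⌋ = 74
descent: ρ → (39,0,-36)
descent: ρ → (-36,72,3)  [lands on river]
river: ρ → (3,72,-36)
ρ-cycle length = 2 (tail of 2 descent steps not counted)

2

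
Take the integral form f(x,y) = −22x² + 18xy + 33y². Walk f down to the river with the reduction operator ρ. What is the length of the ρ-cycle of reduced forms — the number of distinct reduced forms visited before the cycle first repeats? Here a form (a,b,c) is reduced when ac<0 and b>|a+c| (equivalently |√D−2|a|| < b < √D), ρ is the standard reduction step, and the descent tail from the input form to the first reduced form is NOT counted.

D = 3228, ⌊√D⌋ = 56
river: ρ → (33,48,-7)
river: ρ → (-7,50,26)
river: ρ → (26,54,-3)
river: ρ → (-3,54,26)
river: ρ → (26,50,-7)
river: ρ → (-7,48,33)
river: ρ → (33,18,-22)
river: ρ → (-22,26,29)
river: ρ → (29,32,-19)
river: ρ → (-19,44,17)
river: ρ → (17,24,-39)
river: ρ → (-39,54,2)
river: ρ → (2,54,-39)
river: ρ → (-39,24,17)
river: ρ → (17,44,-19)
river: ρ → (-19,32,29)
river: ρ → (29,26,-22)
river: ρ → (-22,18,33)
ρ-cycle length = 18 (tail of 0 descent steps not counted)

18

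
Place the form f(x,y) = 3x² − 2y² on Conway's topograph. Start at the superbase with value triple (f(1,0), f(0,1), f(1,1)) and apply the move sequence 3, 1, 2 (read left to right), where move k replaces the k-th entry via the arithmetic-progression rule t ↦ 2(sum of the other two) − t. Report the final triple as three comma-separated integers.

start (3,-2,1) = (f(1,0),f(0,1),f(1,1))
replace slot 3: 2·(3+(-2)) − 1 = 1 → (3,-2,1)
replace slot 1: 2·((-2)+1) − 3 = -5 → (-5,-2,1)
replace slot 2: 2·((-5)+1) − (-2) = -6 → (-5,-6,1)

-5,-6,1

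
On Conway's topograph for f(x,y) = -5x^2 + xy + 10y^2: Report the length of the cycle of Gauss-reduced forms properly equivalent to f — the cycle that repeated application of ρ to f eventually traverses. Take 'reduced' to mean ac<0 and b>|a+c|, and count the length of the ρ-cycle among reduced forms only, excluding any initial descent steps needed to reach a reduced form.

D = 201, ⌊√D⌋ = 14
descent: ρ → (10,-1,-5)
descent: ρ → (-5,11,4)  [lands on river]
river: ρ → (4,13,-2)
river: ρ → (-2,11,10)
river: ρ → (10,9,-3)
river: ρ → (-3,9,10)
river: ρ → (10,11,-2)
river: ρ → (-2,13,4)
river: ρ → (4,11,-5)
river: ρ → (-5,9,6)
river: ρ → (6,3,-8)
river: ρ → (-8,13,1)
river: ρ → (1,13,-8)
river: ρ → (-8,3,6)
river: ρ → (6,9,-5)
ρ-cycle length = 14 (tail of 2 descent steps not counted)

14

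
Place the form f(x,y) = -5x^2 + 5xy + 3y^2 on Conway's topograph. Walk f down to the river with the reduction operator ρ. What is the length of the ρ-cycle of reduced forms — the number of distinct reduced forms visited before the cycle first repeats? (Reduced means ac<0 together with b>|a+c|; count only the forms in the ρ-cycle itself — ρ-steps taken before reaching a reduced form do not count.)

D = 85, ⌊√D⌋ = 9
river: ρ → (3,7,-3)
river: ρ → (-3,5,5)
river: ρ → (5,5,-3)
river: ρ → (-3,7,3)
river: ρ → (3,5,-5)
river: ρ → (-5,5,3)
ρ-cycle length = 6 (tail of 0 descent steps not counted)

6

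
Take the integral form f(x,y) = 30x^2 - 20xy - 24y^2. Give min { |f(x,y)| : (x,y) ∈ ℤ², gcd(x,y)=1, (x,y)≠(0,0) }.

descent: ρ → (-24,20,30)  [lands on river]
river: ρ → (30,40,-14)
river: ρ → (-14,44,24)
river: ρ → (24,52,-6)
river: ρ → (-6,56,6)
river: ρ → (6,52,-24)
river: ρ → (-24,44,14)
river: ρ → (14,40,-30)
river: ρ → (-30,20,24)
river: ρ → (24,28,-26)
river: ρ → (-26,24,26)
river: ρ → (26,28,-24)
closes: descent 1, river 12
min |a| on river = 6

6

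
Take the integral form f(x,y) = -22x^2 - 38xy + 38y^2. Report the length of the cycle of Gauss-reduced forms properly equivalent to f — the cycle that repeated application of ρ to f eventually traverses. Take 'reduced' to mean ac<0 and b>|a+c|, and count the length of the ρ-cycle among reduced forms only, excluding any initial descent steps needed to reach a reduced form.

D = 4788, ⌊√D⌋ = 69
descent: ρ → (38,38,-22)  [lands on river]
river: ρ → (-22,50,26)
river: ρ → (26,54,-18)
river: ρ → (-18,54,26)
river: ρ → (26,50,-22)
river: ρ → (-22,38,38)
ρ-cycle length = 6 (tail of 1 descent step not counted)

6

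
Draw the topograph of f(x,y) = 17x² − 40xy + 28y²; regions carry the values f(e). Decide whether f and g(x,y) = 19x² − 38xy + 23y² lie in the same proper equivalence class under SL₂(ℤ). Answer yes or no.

D₁ = -304, D₂ = -304
f: translate: b→-6 (≡-40 mod 34), so (17,-40,28)→(17,-6,5)
f: flip: (17,-6,5)→(5,6,17)
f: translate: b→-4 (≡6 mod 10), so (5,6,17)→(5,-4,16)
f: reduced (well bottom): (5,-4,16) with a≤c, −a<b≤a
g: translate: b→0 (≡-38 mod 38), so (19,-38,23)→(19,0,4)
g: flip: (19,0,4)→(4,0,19)
g: reduced (well bottom): (4,0,19) with a≤c, −a<b≤a
reduced forms (5, -4, 16) vs (4, 0, 19) ⇒ inequivalent

no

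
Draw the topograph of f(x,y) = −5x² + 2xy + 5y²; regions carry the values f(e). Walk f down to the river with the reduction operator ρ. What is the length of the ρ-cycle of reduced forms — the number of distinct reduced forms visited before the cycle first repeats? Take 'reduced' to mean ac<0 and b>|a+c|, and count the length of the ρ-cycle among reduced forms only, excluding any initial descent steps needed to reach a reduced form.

D = 104, ⌊√D⌋ = 10
river: ρ → (5,8,-2)
river: ρ → (-2,8,5)
river: ρ → (5,2,-5)
river: ρ → (-5,8,2)
river: ρ → (2,8,-5)
river: ρ → (-5,2,5)
ρ-cycle length = 6 (tail of 0 descent steps not counted)

6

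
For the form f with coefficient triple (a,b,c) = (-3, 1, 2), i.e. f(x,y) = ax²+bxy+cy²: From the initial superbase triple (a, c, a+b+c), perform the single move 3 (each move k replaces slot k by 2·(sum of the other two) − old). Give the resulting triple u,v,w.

start (-3,2,0) = (f(1,0),f(0,1),f(1,1))
replace slot 3: 2·((-3)+2) − 0 = -2 → (-3,2,-2)

-3,2,-2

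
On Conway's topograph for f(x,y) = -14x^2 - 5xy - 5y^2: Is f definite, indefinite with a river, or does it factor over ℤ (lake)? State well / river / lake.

D = b²−4ac = (-5)² − 4·(-14)·(-5) = -255
D < 0 ⇒ definite ⇒ every region one sign ⇒ single well

well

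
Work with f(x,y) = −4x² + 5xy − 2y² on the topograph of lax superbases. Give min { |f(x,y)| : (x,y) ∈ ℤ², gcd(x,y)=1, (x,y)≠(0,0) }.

translate: b→3 (≡-5 mod 8), so (4,-5,2)→(4,3,1)
flip: (4,3,1)→(1,-3,4)
translate: b→1 (≡-3 mod 2), so (1,-3,4)→(1,1,2)
reduced (well bottom): (1,1,2) with a≤c, −a<b≤a
well minimum |f| = |-1| = 1 (negative-definite)

1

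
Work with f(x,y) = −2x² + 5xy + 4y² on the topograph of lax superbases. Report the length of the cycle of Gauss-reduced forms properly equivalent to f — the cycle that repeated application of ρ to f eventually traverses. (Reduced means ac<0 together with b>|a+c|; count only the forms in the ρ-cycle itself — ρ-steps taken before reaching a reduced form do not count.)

D = 57, ⌊√D⌋ = 7
river: ρ → (4,3,-3)
river: ρ → (-3,3,4)
river: ρ → (4,5,-2)
river: ρ → (-2,7,1)
river: ρ → (1,7,-2)
river: ρ → (-2,5,4)
ρ-cycle length = 6 (tail of 0 descent steps not counted)

6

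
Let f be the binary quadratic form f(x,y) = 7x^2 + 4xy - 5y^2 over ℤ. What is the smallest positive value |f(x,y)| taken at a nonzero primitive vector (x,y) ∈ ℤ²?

river: ρ → (-5,6,6)
river: ρ → (6,6,-5)
river: ρ → (-5,4,7)
river: ρ → (7,10,-2)
river: ρ → (-2,10,7)
river: ρ → (7,4,-5)
closes: descent 0, river 6
min |a| on river = 2

2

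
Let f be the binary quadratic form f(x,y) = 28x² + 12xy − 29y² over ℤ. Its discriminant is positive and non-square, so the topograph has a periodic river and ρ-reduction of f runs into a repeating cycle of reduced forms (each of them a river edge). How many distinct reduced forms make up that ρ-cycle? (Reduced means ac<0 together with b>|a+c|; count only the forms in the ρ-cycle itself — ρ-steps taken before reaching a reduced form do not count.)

D = 3392, ⌊√D⌋ = 58
river: ρ → (-29,46,11)
river: ρ → (11,42,-37)
river: ρ → (-37,32,16)
river: ρ → (16,32,-37)
river: ρ → (-37,42,11)
river: ρ → (11,46,-29)
river: ρ → (-29,12,28)
river: ρ → (28,44,-13)
river: ρ → (-13,34,43)
river: ρ → (43,52,-4)
river: ρ → (-4,52,43)
river: ρ → (43,34,-13)
river: ρ → (-13,44,28)
river: ρ → (28,12,-29)
ρ-cycle length = 14 (tail of 0 descent steps not counted)

14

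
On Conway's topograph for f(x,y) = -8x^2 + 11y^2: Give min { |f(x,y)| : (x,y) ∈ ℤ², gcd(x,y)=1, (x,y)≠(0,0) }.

descent: ρ → (11,0,-8)
descent: ρ → (-8,16,3)  [lands on river]
river: ρ → (3,14,-13)
river: ρ → (-13,12,4)
river: ρ → (4,12,-13)
river: ρ → (-13,14,3)
river: ρ → (3,16,-8)
closes: descent 2, river 6
min |a| on river = 3

3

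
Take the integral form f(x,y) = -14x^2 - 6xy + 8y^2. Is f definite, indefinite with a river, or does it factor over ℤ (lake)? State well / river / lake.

D = b²−4ac = (-6)² − 4·(-14)·8 = 484
D = 22² is a perfect square ⇒ form factors over ℤ ⇒ lakes

lake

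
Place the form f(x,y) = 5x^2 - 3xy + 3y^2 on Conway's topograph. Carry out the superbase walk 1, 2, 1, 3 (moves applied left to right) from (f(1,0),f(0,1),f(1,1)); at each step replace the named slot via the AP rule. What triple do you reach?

start (5,3,5) = (f(1,0),f(0,1),f(1,1))
replace slot 1: 2·(3+5) − 5 = 11 → (11,3,5)
replace slot 2: 2·(11+5) − 3 = 29 → (11,29,5)
replace slot 1: 2·(29+5) − 11 = 57 → (57,29,5)
replace slot 3: 2·(57+29) − 5 = 167 → (57,29,167)

57,29,167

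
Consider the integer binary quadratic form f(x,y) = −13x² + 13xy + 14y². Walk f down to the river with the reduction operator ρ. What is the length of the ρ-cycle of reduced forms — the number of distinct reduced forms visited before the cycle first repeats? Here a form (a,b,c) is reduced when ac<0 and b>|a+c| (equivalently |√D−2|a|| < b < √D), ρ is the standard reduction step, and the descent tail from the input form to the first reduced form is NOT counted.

D = 897, ⌊√D⌋ = 29
river: ρ → (14,15,-12)
river: ρ → (-12,9,17)
river: ρ → (17,25,-4)
river: ρ → (-4,23,23)
river: ρ → (23,23,-4)
river: ρ → (-4,25,17)
river: ρ → (17,9,-12)
river: ρ → (-12,15,14)
river: ρ → (14,13,-13)
river: ρ → (-13,13,14)
ρ-cycle length = 10 (tail of 0 descent steps not counted)

10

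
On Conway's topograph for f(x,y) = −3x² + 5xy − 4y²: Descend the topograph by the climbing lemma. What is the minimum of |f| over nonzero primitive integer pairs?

translate: b→1 (≡-5 mod 6), so (3,-5,4)→(3,1,2)
flip: (3,1,2)→(2,-1,3)
reduced (well bottom): (2,-1,3) with a≤c, −a<b≤a
well minimum |f| = |-2| = 2 (negative-definite)

2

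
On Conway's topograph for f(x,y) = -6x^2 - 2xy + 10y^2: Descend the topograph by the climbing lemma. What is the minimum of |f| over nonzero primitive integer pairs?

descent: ρ → (10,2,-6)
descent: ρ → (-6,10,6)  [lands on river]
river: ρ → (6,14,-2)
river: ρ → (-2,14,6)
river: ρ → (6,10,-6)
river: ρ → (-6,14,2)
river: ρ → (2,14,-6)
closes: descent 2, river 6
min |a| on river = 2

2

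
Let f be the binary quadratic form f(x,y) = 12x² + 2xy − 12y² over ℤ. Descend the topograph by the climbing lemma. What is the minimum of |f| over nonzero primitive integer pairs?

river: ρ → (-12,22,2)
river: ρ → (2,22,-12)
river: ρ → (-12,2,12)
river: ρ → (12,22,-2)
river: ρ → (-2,22,12)
river: ρ → (12,2,-12)
closes: descent 0, river 6
min |a| on river = 2

2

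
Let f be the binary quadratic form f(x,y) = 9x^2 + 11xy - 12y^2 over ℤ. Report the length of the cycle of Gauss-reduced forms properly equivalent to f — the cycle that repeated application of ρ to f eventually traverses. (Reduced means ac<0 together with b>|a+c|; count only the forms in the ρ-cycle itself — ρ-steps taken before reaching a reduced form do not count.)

D = 553, ⌊√D⌋ = 23
river: ρ → (-12,13,8)
river: ρ → (8,19,-6)
river: ρ → (-6,17,11)
river: ρ → (11,5,-12)
river: ρ → (-12,19,4)
river: ρ → (4,21,-7)
river: ρ → (-7,21,4)
river: ρ → (4,19,-12)
river: ρ → (-12,5,11)
river: ρ → (11,17,-6)
river: ρ → (-6,19,8)
river: ρ → (8,13,-12)
river: ρ → (-12,11,9)
river: ρ → (9,7,-14)
river: ρ → (-14,21,2)
river: ρ → (2,23,-3)
river: ρ → (-3,19,16)
river: ρ → (16,13,-6)
river: ρ → (-6,23,1)
river: ρ → (1,23,-6)
river: ρ → (-6,13,16)
river: ρ → (16,19,-3)
river: ρ → (-3,23,2)
river: ρ → (2,21,-14)
river: ρ → (-14,7,9)
river: ρ → (9,11,-12)
ρ-cycle length = 26 (tail of 0 descent steps not counted)

26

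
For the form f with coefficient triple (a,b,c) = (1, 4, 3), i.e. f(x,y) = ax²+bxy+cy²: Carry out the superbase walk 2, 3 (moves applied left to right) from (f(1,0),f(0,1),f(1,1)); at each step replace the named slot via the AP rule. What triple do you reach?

start (1,3,8) = (f(1,0),f(0,1),f(1,1))
replace slot 2: 2·(1+8) − 3 = 15 → (1,15,8)
replace slot 3: 2·(1+15) − 8 = 24 → (1,15,24)

1,15,24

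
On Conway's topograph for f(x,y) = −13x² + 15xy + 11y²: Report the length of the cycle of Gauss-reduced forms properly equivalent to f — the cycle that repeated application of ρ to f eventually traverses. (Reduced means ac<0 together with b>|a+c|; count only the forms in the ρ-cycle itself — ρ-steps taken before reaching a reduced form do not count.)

D = 797, ⌊√D⌋ = 28
river: ρ → (11,7,-17)
river: ρ → (-17,27,1)
river: ρ → (1,27,-17)
river: ρ → (-17,7,11)
river: ρ → (11,15,-13)
river: ρ → (-13,11,13)
river: ρ → (13,15,-11)
river: ρ → (-11,7,17)
river: ρ → (17,27,-1)
river: ρ → (-1,27,17)
river: ρ → (17,7,-11)
river: ρ → (-11,15,13)
river: ρ → (13,11,-13)
river: ρ → (-13,15,11)
ρ-cycle length = 14 (tail of 0 descent steps not counted)

14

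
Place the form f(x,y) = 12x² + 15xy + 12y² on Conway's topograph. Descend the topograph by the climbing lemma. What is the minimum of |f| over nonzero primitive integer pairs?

translate: b→-9 (≡15 mod 24), so (12,15,12)→(12,-9,9)
flip: (12,-9,9)→(9,9,12)
reduced (well bottom): (9,9,12) with a≤c, −a<b≤a
well minimum = a = 9

9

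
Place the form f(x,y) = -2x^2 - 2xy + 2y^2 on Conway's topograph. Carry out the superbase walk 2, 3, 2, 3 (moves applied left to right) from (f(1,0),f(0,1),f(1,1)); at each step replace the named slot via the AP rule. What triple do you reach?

start (-2,2,-2) = (f(1,0),f(0,1),f(1,1))
replace slot 2: 2·((-2)+(-2)) − 2 = -10 → (-2,-10,-2)
replace slot 3: 2·((-2)+(-10)) − (-2) = -22 → (-2,-10,-22)
replace slot 2: 2·((-2)+(-22)) − (-10) = -38 → (-2,-38,-22)
replace slot 3: 2·((-2)+(-38)) − (-22) = -58 → (-2,-38,-58)

-2,-38,-58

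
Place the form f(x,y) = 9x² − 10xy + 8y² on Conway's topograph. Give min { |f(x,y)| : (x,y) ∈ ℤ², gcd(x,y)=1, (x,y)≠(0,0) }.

translate: b→8 (≡-10 mod 18), so (9,-10,8)→(9,8,7)
flip: (9,8,7)→(7,-8,9)
translate: b→6 (≡-8 mod 14), so (7,-8,9)→(7,6,8)
reduced (well bottom): (7,6,8) with a≤c, −a<b≤a
well minimum = a = 7

7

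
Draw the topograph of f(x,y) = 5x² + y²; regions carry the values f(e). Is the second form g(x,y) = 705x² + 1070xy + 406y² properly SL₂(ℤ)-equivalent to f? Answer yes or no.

D₁ = -20, D₂ = -20
f: flip: (5,0,1)→(1,0,5)
f: reduced (well bottom): (1,0,5) with a≤c, −a<b≤a
g: translate: b→-340 (≡1070 mod 1410), so (705,1070,406)→(705,-340,41)
g: flip: (705,-340,41)→(41,340,705)
g: translate: b→12 (≡340 mod 82), so (41,340,705)→(41,12,1)
g: flip: (41,12,1)→(1,-12,41)
g: translate: b→0 (≡-12 mod 2), so (1,-12,41)→(1,0,5)
g: reduced (well bottom): (1,0,5) with a≤c, −a<b≤a
reduced forms (1, 0, 5) vs (1, 0, 5) ⇒ equivalent

yes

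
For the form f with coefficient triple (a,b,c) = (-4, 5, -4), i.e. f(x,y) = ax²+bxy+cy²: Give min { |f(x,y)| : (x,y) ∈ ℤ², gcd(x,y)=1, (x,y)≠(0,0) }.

translate: b→3 (≡-5 mod 8), so (4,-5,4)→(4,3,3)
flip: (4,3,3)→(3,-3,4)
translate: b→3 (≡-3 mod 6), so (3,-3,4)→(3,3,4)
reduced (well bottom): (3,3,4) with a≤c, −a<b≤a
well minimum |f| = |-3| = 3 (negative-definite)

3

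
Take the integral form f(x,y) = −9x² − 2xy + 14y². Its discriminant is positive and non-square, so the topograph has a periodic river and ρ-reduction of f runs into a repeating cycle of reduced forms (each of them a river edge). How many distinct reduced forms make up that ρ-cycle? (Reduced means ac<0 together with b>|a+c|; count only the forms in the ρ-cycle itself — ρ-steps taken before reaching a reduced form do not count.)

D = 508, ⌊√D⌋ = 22
descent: ρ → (14,2,-9)
descent: ρ → (-9,16,7)  [lands on river]
river: ρ → (7,12,-13)
river: ρ → (-13,14,6)
river: ρ → (6,22,-1)
river: ρ → (-1,22,6)
river: ρ → (6,14,-13)
river: ρ → (-13,12,7)
river: ρ → (7,16,-9)
river: ρ → (-9,20,3)
river: ρ → (3,22,-2)
river: ρ → (-2,22,3)
river: ρ → (3,20,-9)
ρ-cycle length = 12 (tail of 2 descent steps not counted)

12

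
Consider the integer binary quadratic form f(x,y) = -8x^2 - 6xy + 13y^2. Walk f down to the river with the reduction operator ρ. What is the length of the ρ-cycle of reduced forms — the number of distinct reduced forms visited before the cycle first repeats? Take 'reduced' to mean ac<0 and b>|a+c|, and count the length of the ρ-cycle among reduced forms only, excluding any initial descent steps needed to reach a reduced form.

D = 452, ⌊√D⌋ = 21
descent: ρ → (13,6,-8)  [lands on river]
river: ρ → (-8,10,11)
river: ρ → (11,12,-7)
river: ρ → (-7,16,7)
river: ρ → (7,12,-11)
river: ρ → (-11,10,8)
river: ρ → (8,6,-13)
river: ρ → (-13,20,1)
river: ρ → (1,20,-13)
river: ρ → (-13,6,8)
river: ρ → (8,10,-11)
river: ρ → (-11,12,7)
river: ρ → (7,16,-7)
river: ρ → (-7,12,11)
river: ρ → (11,10,-8)
river: ρ → (-8,6,13)
river: ρ → (13,20,-1)
river: ρ → (-1,20,13)
ρ-cycle length = 18 (tail of 1 descent step not counted)

18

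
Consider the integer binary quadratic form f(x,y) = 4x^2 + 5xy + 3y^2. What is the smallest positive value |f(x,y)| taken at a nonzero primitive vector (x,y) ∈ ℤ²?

translate: b→-3 (≡5 mod 8), so (4,5,3)→(4,-3,2)
flip: (4,-3,2)→(2,3,4)
translate: b→-1 (≡3 mod 4), so (2,3,4)→(2,-1,3)
reduced (well bottom): (2,-1,3) with a≤c, −a<b≤a
well minimum = a = 2

2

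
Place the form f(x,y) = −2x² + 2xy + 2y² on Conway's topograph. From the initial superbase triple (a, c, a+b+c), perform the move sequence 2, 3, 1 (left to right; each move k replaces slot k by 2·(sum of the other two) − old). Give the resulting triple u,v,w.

start (-2,2,2) = (f(1,0),f(0,1),f(1,1))
replace slot 2: 2·((-2)+2) − 2 = -2 → (-2,-2,2)
replace slot 3: 2·((-2)+(-2)) − 2 = -10 → (-2,-2,-10)
replace slot 1: 2·((-2)+(-10)) − (-2) = -22 → (-22,-2,-10)

-22,-2,-10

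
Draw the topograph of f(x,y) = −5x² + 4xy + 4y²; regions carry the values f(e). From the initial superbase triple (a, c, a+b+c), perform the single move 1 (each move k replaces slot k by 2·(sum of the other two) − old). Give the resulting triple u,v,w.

start (-5,4,3) = (f(1,0),f(0,1),f(1,1))
replace slot 1: 2·(4+3) − (-5) = 19 → (19,4,3)

19,4,3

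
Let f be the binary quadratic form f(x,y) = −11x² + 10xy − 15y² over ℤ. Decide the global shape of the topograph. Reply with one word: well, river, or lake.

D = b²−4ac = 10² − 4·(-11)·(-15) = -560
D < 0 ⇒ definite ⇒ every region one sign ⇒ single well

well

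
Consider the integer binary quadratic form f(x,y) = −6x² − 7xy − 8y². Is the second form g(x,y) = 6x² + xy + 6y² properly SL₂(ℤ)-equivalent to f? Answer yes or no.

D₁ = -143, D₂ = -143
f is negative-definite; reduce −f:
−f: translate: b→-5 (≡7 mod 12), so (6,7,8)→(6,-5,7)
−f: reduced (well bottom): (6,-5,7) with a≤c, −a<b≤a
flip sign back: reduced form of f is (-6,5,-7)
g: reduced (well bottom): (6,1,6) with a≤c, −a<b≤a
reduced forms (-6, 5, -7) vs (6, 1, 6) ⇒ inequivalent

no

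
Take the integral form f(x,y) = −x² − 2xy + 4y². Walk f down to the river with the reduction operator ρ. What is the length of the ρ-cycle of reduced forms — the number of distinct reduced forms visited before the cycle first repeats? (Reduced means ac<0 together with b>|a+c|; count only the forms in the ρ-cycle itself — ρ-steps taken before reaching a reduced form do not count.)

D = 20, ⌊√D⌋ = 4
descent: ρ → (4,2,-1)
descent: ρ → (-1,4,1)  [lands on river]
river: ρ → (1,4,-1)
ρ-cycle length = 2 (tail of 2 descent steps not counted)

2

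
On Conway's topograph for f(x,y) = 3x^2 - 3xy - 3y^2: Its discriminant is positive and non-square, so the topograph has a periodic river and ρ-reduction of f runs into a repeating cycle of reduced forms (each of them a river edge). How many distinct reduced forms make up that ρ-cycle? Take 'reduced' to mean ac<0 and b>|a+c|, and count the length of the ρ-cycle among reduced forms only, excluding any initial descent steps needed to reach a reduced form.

D = 45, ⌊√D⌋ = 6
descent: ρ → (-3,3,3)  [lands on river]
river: ρ → (3,3,-3)
ρ-cycle length = 2 (tail of 1 descent step not counted)

2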